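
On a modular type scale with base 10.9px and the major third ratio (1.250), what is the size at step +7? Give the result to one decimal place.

52.0px

Each step on a modular scale multiplies by the ratio, so the size n steps from the base is base × ratioⁿ.
10.9 × 1.250⁷ = 10.9 × 4.76837 ≈ 51.98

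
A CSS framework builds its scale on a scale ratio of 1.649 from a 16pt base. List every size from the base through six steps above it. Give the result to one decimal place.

Step 0: 16pt
Step 1: 16.0 × 1.649 = 26.4
Step 2: 16.0 × 1.649² = 43.5
Step 3: 16.0 × 1.649³ = 71.7
Step 4: 16.0 × 1.649⁴ = 118.3
Step 5: 16.0 × 1.649⁵ = 195.1
Step 6: 16.0 × 1.649⁶ = 321.7

16.0pt, 26.4pt, 43.5pt, 71.7pt, 118.3pt, 195.1pt, 321.7pt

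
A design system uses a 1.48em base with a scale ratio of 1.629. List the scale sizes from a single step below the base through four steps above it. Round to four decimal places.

0.9085em, 1.4800em, 2.4109em, 3.9274em, 6.3977em, 10.4219em

Step -1: 1.48 ÷ 1.629 = 0.9085
Step 0: 1.48em
Step 1: 1.48 × 1.629 = 2.4109
Step 2: 1.48 × 1.629² = 3.9274
Step 3: 1.48 × 1.629³ = 6.3977
Step 4: 1.48 × 1.629⁴ = 10.4219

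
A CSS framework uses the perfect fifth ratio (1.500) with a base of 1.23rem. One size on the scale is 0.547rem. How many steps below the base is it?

1.500ⁿ = 1.23 / 0.547 = 2.2486
n = ln(2.2486) / ln(1.500) = 0.8103 / 0.4055 ≈ 2.00

2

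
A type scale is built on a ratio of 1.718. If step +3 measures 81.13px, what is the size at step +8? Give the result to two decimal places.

1214.22px

Moving from step +3 to step +8 is 5 steps up, so multiply by r⁵.
81.13 × 1.718⁵ = 81.13 × 14.96635 ≈ 1214.220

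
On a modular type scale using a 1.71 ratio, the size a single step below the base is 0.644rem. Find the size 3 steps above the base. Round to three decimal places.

5.506rem

0.644 × 1.71⁴ = 0.644 × 8.55036 ≈ 5.506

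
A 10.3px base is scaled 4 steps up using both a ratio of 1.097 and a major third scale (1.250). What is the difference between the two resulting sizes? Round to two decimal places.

10.23px

At 1.097: 10.3 × 1.097⁴ = 14.9164px
Major third: 10.3 × 1.250⁴ = 25.1465px
Difference: 25.1465 − 14.9164 = 10.2301px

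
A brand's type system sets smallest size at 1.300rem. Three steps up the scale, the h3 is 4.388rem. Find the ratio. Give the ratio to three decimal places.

1.500

The ratio satisfies 1.300 × r³ = 4.388, so r = (4.388 / 1.300)^(1/3).
r = 3.3754^(1/3) ≈ 1.5001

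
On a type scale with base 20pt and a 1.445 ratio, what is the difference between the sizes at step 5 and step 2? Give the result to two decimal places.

Step 2: 20.0 × 1.445² = 41.7605pt
Step 5: 20.0 × 1.445⁵ = 125.9996pt
Difference: 125.9996 − 41.7605 = 84.2391pt

84.24pt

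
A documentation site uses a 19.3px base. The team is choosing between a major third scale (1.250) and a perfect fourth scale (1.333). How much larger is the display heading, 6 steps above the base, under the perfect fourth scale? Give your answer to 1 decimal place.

34.7px

Major third: 19.3 × 1.250⁶ = 73.624px
Perfect fourth: 19.3 × 1.333⁶ = 108.277px
Difference: 108.277 − 73.624 = 34.653px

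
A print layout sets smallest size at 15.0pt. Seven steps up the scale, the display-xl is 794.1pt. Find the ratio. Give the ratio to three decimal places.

1.763

r⁷ = 794.1 / 15.0, so r = (794.1/15.0)^(1/7).
r = 52.9400^(1/7) ≈ 1.7630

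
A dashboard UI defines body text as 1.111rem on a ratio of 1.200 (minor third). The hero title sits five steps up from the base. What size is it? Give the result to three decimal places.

Every step multiplies by the scale ratio.
1.111 × 1.200⁵ = 1.111 × 2.48832 ≈ 2.765

2.765rem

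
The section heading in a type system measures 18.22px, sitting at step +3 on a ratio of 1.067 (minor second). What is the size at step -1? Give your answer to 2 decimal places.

18.22 ÷ 1.067⁴ = 18.22 ÷ 1.29616 ≈ 14.057

14.06px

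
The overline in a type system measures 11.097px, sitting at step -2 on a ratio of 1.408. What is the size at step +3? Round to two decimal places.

The gap is 3 − (-2) = 5 steps, so the factor is 1.408^5.
11.097 × 1.408⁵ = 11.097 × 5.53367 ≈ 61.407

61.41px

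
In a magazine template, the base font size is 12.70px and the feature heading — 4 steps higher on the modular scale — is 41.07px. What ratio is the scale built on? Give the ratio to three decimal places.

The ratio satisfies 12.70 × r⁴ = 41.07, so r = (41.07 / 12.70)^(1/4).
r = 3.2339^(1/4) ≈ 1.3410

1.341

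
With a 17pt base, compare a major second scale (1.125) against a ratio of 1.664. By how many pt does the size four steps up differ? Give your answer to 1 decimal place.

103.1pt

Major second: 17.0 × 1.125⁴ = 27.231pt
At 1.664: 17.0 × 1.664⁴ = 130.335pt
Difference: 130.335 − 27.231 = 103.104pt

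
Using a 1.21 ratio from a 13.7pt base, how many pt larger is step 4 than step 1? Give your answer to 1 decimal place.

12.8pt

Step 1: 13.7 × 1.21 = 16.577pt
Step 4: 13.7 × 1.21⁴ = 29.367pt
Difference: 29.367 − 16.577 = 12.790pt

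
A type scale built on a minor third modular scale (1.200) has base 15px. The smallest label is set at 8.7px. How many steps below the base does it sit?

1.200ⁿ = 15 / 8.7 = 1.7241
n = ln(1.7241) / ln(1.200) = 0.5447 / 0.1823 ≈ 2.99

3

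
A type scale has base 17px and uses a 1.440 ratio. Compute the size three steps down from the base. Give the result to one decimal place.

5.7px

17.0 ÷ 1.440³ = 17.0 ÷ 2.98598 ≈ 5.69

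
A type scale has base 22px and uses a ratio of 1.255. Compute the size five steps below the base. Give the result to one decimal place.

7.1px

A modular type scale is a geometric sequence: sizeₙ = base × rⁿ.
22.0 ÷ 1.255⁵ = 22.0 ÷ 3.11328 ≈ 7.07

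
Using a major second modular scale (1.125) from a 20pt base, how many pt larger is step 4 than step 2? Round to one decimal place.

6.7pt

Step 2: 20.0 × 1.125² = 25.312pt
Step 4: 20.0 × 1.125⁴ = 32.036pt
Difference: 32.036 − 25.312 = 6.724pt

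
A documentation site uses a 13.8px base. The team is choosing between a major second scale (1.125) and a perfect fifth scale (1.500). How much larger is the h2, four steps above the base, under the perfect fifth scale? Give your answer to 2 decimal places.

Major second: 13.8 × 1.125⁴ = 22.1049px
Perfect fifth: 13.8 × 1.500⁴ = 69.8625px
Difference: 69.8625 − 22.1049 = 47.7576px

47.76px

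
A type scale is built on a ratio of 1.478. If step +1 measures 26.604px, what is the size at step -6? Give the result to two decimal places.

Moving from step +1 to step -6 is 7 steps down, so divide by r⁷.
26.604 ÷ 1.478⁷ = 26.604 ÷ 15.40710 ≈ 1.727

1.73px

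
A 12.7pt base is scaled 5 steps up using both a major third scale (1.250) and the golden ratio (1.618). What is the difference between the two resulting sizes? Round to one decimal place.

102.1pt

Major third: 12.7 × 1.250⁵ = 38.757pt
Golden ratio: 12.7 × 1.618⁵ = 140.830pt
Difference: 140.830 − 38.757 = 102.073pt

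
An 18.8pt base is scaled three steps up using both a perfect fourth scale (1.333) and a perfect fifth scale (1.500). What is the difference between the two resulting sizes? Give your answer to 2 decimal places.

18.92pt

Perfect fourth: 18.8 × 1.333³ = 44.5295pt
Perfect fifth: 18.8 × 1.500³ = 63.4500pt
Difference: 63.4500 − 44.5295 = 18.9205pt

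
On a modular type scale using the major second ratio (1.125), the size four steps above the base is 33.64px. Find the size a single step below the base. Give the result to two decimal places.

18.67px

33.64 ÷ 1.125⁵ = 33.64 ÷ 1.80203 ≈ 18.668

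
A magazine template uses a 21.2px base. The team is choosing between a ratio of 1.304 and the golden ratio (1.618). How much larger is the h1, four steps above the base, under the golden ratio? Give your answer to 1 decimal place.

84.0px

At 1.304: 21.2 × 1.304⁴ = 61.298px
Golden ratio: 21.2 × 1.618⁴ = 145.295px
Difference: 145.295 − 61.298 = 83.997px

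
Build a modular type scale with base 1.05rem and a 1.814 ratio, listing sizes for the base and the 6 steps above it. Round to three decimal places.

1.050rem, 1.905rem, 3.455rem, 6.268rem, 11.369rem, 20.624rem, 37.412rem

Step 0: 1.05rem
Step 1: 1.05 × 1.814 = 1.905
Step 2: 1.05 × 1.814² = 3.455
Step 3: 1.05 × 1.814³ = 6.268
Step 4: 1.05 × 1.814⁴ = 11.369
Step 5: 1.05 × 1.814⁵ = 20.624
Step 6: 1.05 × 1.814⁶ = 37.412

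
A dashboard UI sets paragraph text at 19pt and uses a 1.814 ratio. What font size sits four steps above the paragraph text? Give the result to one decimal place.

205.7pt

Each step on a modular scale multiplies by the ratio, so the size n steps from the base is base × ratioⁿ.
19.0 × 1.814⁴ = 19.0 × 10.82802 ≈ 205.73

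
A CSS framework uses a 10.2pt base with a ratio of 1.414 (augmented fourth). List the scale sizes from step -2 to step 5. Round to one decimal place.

5.1pt, 7.2pt, 10.2pt, 14.4pt, 20.4pt, 28.8pt, 40.8pt, 57.7pt

Step -2: 10.2 ÷ 1.414² = 5.1
Step -1: 10.2 ÷ 1.414 = 7.2
Step 0: 10.2pt
Step 1: 10.2 × 1.414 = 14.4
Step 2: 10.2 × 1.414² = 20.4
Step 3: 10.2 × 1.414³ = 28.8
Step 4: 10.2 × 1.414⁴ = 40.8
Step 5: 10.2 × 1.414⁵ = 57.7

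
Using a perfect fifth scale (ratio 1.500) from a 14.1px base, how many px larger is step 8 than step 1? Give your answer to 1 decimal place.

340.2px

Step 1: 14.1 × 1.500 = 21.150px
Step 8: 14.1 × 1.500⁸ = 361.368px
Difference: 361.368 − 21.150 = 340.218px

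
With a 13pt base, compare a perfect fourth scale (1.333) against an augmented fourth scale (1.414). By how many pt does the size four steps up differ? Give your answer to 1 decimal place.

Perfect fourth: 13.0 × 1.333⁴ = 41.045pt
Augmented fourth: 13.0 × 1.414⁴ = 51.969pt
Difference: 51.969 − 41.045 = 10.924pt

10.9pt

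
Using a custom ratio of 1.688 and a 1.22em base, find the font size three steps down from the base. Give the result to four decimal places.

Every step multiplies by the scale ratio.
1.22 ÷ 1.688³ = 1.22 ÷ 4.80969 ≈ 0.2537

0.2537em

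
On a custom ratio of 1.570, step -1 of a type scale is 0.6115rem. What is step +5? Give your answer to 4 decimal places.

9.1579rem

The gap is 5 − (-1) = 6 steps, so the factor is 1.570^6.
0.6115 × 1.570⁶ = 0.6115 × 14.97607 ≈ 9.1579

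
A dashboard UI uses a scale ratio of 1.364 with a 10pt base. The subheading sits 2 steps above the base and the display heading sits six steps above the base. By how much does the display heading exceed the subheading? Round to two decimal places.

Step 2: 10.0 × 1.364² = 18.6050pt
Step 6: 10.0 × 1.364⁶ = 64.4001pt
Difference: 64.4001 − 18.6050 = 45.7951pt

45.80pt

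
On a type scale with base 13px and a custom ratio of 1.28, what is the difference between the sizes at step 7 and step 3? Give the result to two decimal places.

Step 3: 13.0 × 1.28³ = 27.2630px
Step 7: 13.0 × 1.28⁷ = 73.1835px
Difference: 73.1835 − 27.2630 = 45.9205px

45.92px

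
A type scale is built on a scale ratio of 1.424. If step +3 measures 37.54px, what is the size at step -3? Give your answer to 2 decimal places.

37.54 ÷ 1.424⁶ = 37.54 ÷ 8.33796 ≈ 4.502

4.50px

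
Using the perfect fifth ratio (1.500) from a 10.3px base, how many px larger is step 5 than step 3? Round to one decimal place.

Step 3: 10.3 × 1.500³ = 34.763px
Step 5: 10.3 × 1.500⁵ = 78.216px
Difference: 78.216 − 34.763 = 43.453px

43.5px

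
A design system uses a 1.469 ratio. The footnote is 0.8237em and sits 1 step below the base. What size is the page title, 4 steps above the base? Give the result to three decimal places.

Moving from step -1 to step +4 is 5 steps up, so multiply by r⁵.
0.8237 × 1.469⁵ = 0.8237 × 6.84083 ≈ 5.635

5.635em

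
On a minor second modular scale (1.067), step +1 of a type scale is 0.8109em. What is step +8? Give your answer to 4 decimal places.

1.2768em

0.8109 × 1.067⁷ = 0.8109 × 1.57453 ≈ 1.2768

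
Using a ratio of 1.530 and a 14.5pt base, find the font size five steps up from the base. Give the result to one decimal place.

14.5 × 1.530⁵ = 14.5 × 8.38411 ≈ 121.57

121.6pt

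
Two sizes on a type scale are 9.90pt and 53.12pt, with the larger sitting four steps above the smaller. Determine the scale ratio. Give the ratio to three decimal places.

1.522

The ratio satisfies 9.90 × r⁴ = 53.12, so r = (53.12 / 9.90)^(1/4).
r = 5.3657^(1/4) ≈ 1.5220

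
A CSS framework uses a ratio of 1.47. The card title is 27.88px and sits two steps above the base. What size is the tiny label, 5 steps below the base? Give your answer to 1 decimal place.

Moving from step +2 to step -5 is 7 steps down, so divide by r⁷.
27.88 ÷ 1.47⁷ = 27.88 ÷ 14.83274 ≈ 1.880

1.9px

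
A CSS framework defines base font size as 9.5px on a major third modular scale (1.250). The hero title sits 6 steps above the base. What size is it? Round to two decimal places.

Every step multiplies by the scale ratio.
9.5 × 1.250⁶ = 9.5 × 3.81470 ≈ 36.24

36.24px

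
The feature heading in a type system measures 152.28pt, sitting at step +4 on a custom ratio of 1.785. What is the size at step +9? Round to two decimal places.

152.28 × 1.785⁵ = 152.28 × 18.12137 ≈ 2759.523

2759.52pt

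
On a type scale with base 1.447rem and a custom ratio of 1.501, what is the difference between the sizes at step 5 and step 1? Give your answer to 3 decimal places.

8.853rem

Step 1: 1.447 × 1.501 = 2.17195rem
Step 5: 1.447 × 1.501⁵ = 11.02483rem
Difference: 11.02483 − 2.17195 = 8.85288rem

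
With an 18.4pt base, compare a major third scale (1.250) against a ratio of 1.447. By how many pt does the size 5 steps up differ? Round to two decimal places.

Major third: 18.4 × 1.250⁵ = 56.1523pt
At 1.447: 18.4 × 1.447⁵ = 116.7241pt
Difference: 116.7241 − 56.1523 = 60.5718pt

60.57pt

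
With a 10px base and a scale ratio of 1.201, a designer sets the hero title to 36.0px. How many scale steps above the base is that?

1.201ⁿ = 36.0 / 10 = 3.6000
n = ln(3.6000) / ln(1.201) = 1.2809 / 0.1832 ≈ 6.99

7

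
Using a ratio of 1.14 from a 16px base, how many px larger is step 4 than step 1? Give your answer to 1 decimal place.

8.8px

Step 1: 16.0 × 1.14 = 18.240px
Step 4: 16.0 × 1.14⁴ = 27.023px
Difference: 27.023 − 18.240 = 8.783px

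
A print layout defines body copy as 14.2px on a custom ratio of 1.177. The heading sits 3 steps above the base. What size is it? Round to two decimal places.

14.2 × 1.177³ = 14.2 × 1.63053 ≈ 23.15

23.15px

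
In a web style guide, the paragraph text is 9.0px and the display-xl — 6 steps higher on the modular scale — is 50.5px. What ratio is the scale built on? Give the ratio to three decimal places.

1.333

r⁶ = 50.5 / 9.0, so r = (50.5/9.0)^(1/6).
r = 5.6111^(1/6) ≈ 1.3330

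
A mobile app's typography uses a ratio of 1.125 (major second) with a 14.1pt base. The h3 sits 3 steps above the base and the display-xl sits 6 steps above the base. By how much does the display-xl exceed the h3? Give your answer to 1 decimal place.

Step 3: 14.1 × 1.125³ = 20.076pt
Step 6: 14.1 × 1.125⁶ = 28.585pt
Difference: 28.585 − 20.076 = 8.509pt

8.5pt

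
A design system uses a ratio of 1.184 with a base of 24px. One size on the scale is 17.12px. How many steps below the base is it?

1.184ⁿ = 24 / 17.12 = 1.4019
n = ln(1.4019) / ln(1.184) = 0.3378 / 0.1689 ≈ 2.00

2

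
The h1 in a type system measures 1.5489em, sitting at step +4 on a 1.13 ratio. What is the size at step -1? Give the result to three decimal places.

0.841em

Moving from step +4 to step -1 is 5 steps down, so divide by r⁵.
1.5489 ÷ 1.13⁵ = 1.5489 ÷ 1.84244 ≈ 0.841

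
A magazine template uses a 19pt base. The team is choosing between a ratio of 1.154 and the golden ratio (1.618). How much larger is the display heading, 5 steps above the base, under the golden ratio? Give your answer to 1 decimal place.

171.8pt

At 1.154: 19.0 × 1.154⁵ = 38.885pt
Golden ratio: 19.0 × 1.618⁵ = 210.691pt
Difference: 210.691 − 38.885 = 171.806pt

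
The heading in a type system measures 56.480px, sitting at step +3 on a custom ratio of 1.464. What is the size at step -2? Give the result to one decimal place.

8.4px

56.480 ÷ 1.464⁵ = 56.480 ÷ 6.72520 ≈ 8.398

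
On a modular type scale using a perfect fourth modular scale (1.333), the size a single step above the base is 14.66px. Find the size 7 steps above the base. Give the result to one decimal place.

82.2px

14.66 × 1.333⁶ = 14.66 × 5.61023 ≈ 82.246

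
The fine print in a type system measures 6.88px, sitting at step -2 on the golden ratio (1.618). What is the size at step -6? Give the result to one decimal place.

1.0px

6.88 ÷ 1.618⁴ = 6.88 ÷ 6.85353 ≈ 1.004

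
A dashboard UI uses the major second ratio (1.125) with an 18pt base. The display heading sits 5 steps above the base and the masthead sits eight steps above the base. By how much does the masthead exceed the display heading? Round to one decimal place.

Step 5: 18.0 × 1.125⁵ = 32.437pt
Step 8: 18.0 × 1.125⁸ = 46.184pt
Difference: 46.184 − 32.437 = 13.747pt

13.7pt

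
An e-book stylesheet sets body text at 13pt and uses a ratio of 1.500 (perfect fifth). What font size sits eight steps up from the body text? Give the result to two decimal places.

13.0 × 1.500⁸ = 13.0 × 25.62891 ≈ 333.18

333.18pt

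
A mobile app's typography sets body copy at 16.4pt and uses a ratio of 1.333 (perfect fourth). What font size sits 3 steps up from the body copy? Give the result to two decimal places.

16.4 × 1.333³ = 16.4 × 2.36859 ≈ 38.84

38.84pt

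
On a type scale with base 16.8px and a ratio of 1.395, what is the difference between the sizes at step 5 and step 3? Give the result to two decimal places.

43.15px

Step 3: 16.8 × 1.395³ = 45.6070px
Step 5: 16.8 × 1.395⁵ = 88.7524px
Difference: 88.7524 − 45.6070 = 43.1454px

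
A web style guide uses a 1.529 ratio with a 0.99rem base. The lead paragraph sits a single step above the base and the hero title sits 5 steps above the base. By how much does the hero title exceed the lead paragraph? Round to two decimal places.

6.76rem

Step 1: 0.99 × 1.529 = 1.5137rem
Step 5: 0.99 × 1.529⁵ = 8.2732rem
Difference: 8.2732 − 1.5137 = 6.7595rem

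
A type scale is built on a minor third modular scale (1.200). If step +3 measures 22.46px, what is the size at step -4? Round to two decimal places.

22.46 ÷ 1.200⁷ = 22.46 ÷ 3.58318 ≈ 6.268

6.27px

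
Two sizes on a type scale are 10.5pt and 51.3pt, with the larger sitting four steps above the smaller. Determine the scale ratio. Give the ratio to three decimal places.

The ratio satisfies 10.5 × r⁴ = 51.3, so r = (51.3 / 10.5)^(1/4).
r = 4.8857^(1/4) ≈ 1.4867

1.487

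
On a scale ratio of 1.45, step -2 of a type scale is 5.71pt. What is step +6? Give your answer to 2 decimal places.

111.58pt

Moving from step -2 to step +6 is 8 steps up, so multiply by r⁸.
5.71 × 1.45⁸ = 5.71 × 19.54088 ≈ 111.578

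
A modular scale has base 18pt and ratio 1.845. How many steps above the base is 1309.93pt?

7

1.845ⁿ = 1309.93 / 18 = 72.7739
n = ln(72.7739) / ln(1.845) = 4.2874 / 0.6125 ≈ 7.00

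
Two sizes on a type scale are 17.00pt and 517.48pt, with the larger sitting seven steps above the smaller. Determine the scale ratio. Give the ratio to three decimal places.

The ratio satisfies 17.00 × r⁷ = 517.48, so r = (517.48 / 17.00)^(1/7).
r = 30.4400^(1/7) ≈ 1.6290

1.629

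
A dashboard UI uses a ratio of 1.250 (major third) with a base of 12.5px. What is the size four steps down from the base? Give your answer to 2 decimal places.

5.12px

Each step on a modular scale multiplies by the ratio, so the size n steps from the base is base × ratioⁿ.
12.5 ÷ 1.250⁴ = 12.5 ÷ 2.44141 ≈ 5.12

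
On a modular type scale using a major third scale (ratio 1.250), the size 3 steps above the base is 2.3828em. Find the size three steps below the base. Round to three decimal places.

0.625em

2.3828 ÷ 1.250⁶ = 2.3828 ÷ 3.81470 ≈ 0.625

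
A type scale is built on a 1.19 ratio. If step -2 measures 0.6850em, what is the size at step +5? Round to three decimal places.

Moving from step -2 to step +5 is 7 steps up, so multiply by r⁷.
0.6850 × 1.19⁷ = 0.6850 × 3.37932 ≈ 2.315

2.315em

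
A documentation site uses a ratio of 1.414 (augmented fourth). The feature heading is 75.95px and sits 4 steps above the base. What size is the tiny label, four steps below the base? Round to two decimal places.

The gap is -4 − (4) = -8 steps, so the factor is 1.414^-8.
75.95 ÷ 1.414⁸ = 75.95 ÷ 15.98068 ≈ 4.753

4.75px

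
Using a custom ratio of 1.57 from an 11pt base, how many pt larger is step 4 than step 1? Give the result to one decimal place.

Step 1: 11.0 × 1.57 = 17.270pt
Step 4: 11.0 × 1.57⁴ = 66.833pt
Difference: 66.833 − 17.270 = 49.563pt

49.6pt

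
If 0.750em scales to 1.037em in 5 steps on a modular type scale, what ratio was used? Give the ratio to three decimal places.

r⁵ = 1.037 / 0.750, so r = (1.037/0.750)^(1/5).
r = 1.3827^(1/5) ≈ 1.0669

1.067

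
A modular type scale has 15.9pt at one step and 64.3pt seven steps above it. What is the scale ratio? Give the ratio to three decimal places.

The ratio satisfies 15.9 × r⁷ = 64.3, so r = (64.3 / 15.9)^(1/7).
r = 4.0440^(1/7) ≈ 1.2209

1.221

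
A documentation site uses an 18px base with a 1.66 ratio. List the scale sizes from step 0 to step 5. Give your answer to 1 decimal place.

Step 0: 18px
Step 1: 18.0 × 1.66 = 29.9
Step 2: 18.0 × 1.66² = 49.6
Step 3: 18.0 × 1.66³ = 82.3
Step 4: 18.0 × 1.66⁴ = 136.7
Step 5: 18.0 × 1.66⁵ = 226.9

18.0px, 29.9px, 49.6px, 82.3px, 136.7px, 226.9px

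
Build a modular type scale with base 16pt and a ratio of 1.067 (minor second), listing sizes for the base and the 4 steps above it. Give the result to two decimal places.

Step 0: 16pt
Step 1: 16.0 × 1.067 = 17.07
Step 2: 16.0 × 1.067² = 18.22
Step 3: 16.0 × 1.067³ = 19.44
Step 4: 16.0 × 1.067⁴ = 20.74

16.00pt, 17.07pt, 18.22pt, 19.44pt, 20.74pt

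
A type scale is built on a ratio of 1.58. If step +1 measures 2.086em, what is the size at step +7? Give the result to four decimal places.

32.4531em

2.086 × 1.58⁶ = 2.086 × 15.55760 ≈ 32.4531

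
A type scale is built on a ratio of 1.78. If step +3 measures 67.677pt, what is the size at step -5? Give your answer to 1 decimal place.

0.7pt

Moving from step +3 to step -5 is 8 steps down, so divide by r⁸.
67.677 ÷ 1.78⁸ = 67.677 ÷ 100.77667 ≈ 0.672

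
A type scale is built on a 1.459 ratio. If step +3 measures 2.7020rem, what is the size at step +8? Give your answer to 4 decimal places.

The gap is 8 − (3) = 5 steps, so the factor is 1.459^5.
2.7020 × 1.459⁵ = 2.7020 × 6.61114 ≈ 17.8633

17.8633rem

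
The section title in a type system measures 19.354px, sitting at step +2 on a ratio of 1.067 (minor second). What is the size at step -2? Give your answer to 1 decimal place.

14.9px

19.354 ÷ 1.067⁴ = 19.354 ÷ 1.29616 ≈ 14.932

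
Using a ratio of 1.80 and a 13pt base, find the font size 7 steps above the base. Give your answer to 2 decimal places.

A modular type scale is a geometric sequence: sizeₙ = base × rⁿ.
13.0 × 1.80⁷ = 13.0 × 61.22200 ≈ 795.89

795.89pt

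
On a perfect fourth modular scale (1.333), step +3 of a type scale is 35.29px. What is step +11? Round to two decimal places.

351.80px

35.29 × 1.333⁸ = 35.29 × 9.96876 ≈ 351.798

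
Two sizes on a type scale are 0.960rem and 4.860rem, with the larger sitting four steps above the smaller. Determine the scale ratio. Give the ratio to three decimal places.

r⁴ = 4.860 / 0.960, so r = (4.860/0.960)^(1/4).
r = 5.0625^(1/4) ≈ 1.5000

1.500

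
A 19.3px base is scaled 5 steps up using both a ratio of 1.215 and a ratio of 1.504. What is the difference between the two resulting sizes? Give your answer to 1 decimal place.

At 1.215: 19.3 × 1.215⁵ = 51.102px
At 1.504: 19.3 × 1.504⁵ = 148.524px
Difference: 148.524 − 51.102 = 97.422px

97.4px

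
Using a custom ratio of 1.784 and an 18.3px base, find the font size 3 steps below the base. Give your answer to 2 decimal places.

Every step multiplies by the scale ratio.
18.3 ÷ 1.784³ = 18.3 ÷ 5.67786 ≈ 3.22

3.22px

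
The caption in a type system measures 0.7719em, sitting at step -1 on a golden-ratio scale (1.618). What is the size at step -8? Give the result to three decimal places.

0.027em

0.7719 ÷ 1.618⁷ = 0.7719 ÷ 29.03017 ≈ 0.027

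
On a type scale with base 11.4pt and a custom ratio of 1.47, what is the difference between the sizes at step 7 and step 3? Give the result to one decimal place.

Step 3: 11.4 × 1.47³ = 36.212pt
Step 7: 11.4 × 1.47⁷ = 169.093pt
Difference: 169.093 − 36.212 = 132.881pt

132.9pt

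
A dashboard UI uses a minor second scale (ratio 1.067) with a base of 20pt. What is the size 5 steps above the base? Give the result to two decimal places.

27.66pt

20.0 × 1.067⁵ = 20.0 × 1.38300 ≈ 27.66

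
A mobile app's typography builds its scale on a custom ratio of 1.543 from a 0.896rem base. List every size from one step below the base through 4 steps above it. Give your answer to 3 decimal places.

Step -1: 0.896 ÷ 1.543 = 0.581
Step 0: 0.896rem
Step 1: 0.896 × 1.543 = 1.383
Step 2: 0.896 × 1.543² = 2.133
Step 3: 0.896 × 1.543³ = 3.292
Step 4: 0.896 × 1.543⁴ = 5.079

0.581rem, 0.896rem, 1.383rem, 2.133rem, 3.292rem, 5.079rem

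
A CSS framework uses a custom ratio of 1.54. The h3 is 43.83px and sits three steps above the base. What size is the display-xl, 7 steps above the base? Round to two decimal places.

43.83 × 1.54⁴ = 43.83 × 5.62449 ≈ 246.521

246.52px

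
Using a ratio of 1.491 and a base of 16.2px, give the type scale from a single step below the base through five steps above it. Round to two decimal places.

10.87px, 16.20px, 24.15px, 36.01px, 53.70px, 80.06px, 119.37px

Step -1: 16.2 ÷ 1.491 = 10.87
Step 0: 16.2px
Step 1: 16.2 × 1.491 = 24.15
Step 2: 16.2 × 1.491² = 36.01
Step 3: 16.2 × 1.491³ = 53.70
Step 4: 16.2 × 1.491⁴ = 80.06
Step 5: 16.2 × 1.491⁵ = 119.37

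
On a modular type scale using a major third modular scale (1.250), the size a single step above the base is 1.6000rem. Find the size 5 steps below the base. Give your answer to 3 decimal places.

0.419rem

1.6000 ÷ 1.250⁶ = 1.6000 ÷ 3.81470 ≈ 0.419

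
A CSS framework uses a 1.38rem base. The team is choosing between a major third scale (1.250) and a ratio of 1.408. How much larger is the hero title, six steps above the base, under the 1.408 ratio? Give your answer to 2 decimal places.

Major third: 1.38 × 1.250⁶ = 5.2643rem
At 1.408: 1.38 × 1.408⁶ = 10.7521rem
Difference: 10.7521 − 5.2643 = 5.4878rem

5.49rem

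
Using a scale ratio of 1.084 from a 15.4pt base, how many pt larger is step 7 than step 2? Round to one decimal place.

9.0pt

Step 2: 15.4 × 1.084² = 18.096pt
Step 7: 15.4 × 1.084⁷ = 27.085pt
Difference: 27.085 − 18.096 = 8.989pt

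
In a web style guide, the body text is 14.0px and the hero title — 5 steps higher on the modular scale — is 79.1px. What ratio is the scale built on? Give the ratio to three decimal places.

r⁵ = 79.1 / 14.0, so r = (79.1/14.0)^(1/5).
r = 5.6500^(1/5) ≈ 1.4139

1.414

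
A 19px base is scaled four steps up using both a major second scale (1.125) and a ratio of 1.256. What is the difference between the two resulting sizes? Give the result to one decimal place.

Major second: 19.0 × 1.125⁴ = 30.434px
At 1.256: 19.0 × 1.256⁴ = 47.284px
Difference: 47.284 − 30.434 = 16.850px

16.8px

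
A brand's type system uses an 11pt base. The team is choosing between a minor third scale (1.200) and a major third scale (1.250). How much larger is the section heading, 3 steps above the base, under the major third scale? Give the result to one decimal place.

2.5pt

Minor third: 11.0 × 1.200³ = 19.008pt
Major third: 11.0 × 1.250³ = 21.484pt
Difference: 21.484 − 19.008 = 2.476pt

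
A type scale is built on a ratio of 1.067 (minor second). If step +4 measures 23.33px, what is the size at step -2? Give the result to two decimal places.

Moving from step +4 to step -2 is 6 steps down, so divide by r⁶.
23.33 ÷ 1.067⁶ = 23.33 ÷ 1.47566 ≈ 15.810

15.81px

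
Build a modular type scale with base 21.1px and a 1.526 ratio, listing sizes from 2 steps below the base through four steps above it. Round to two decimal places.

Step -2: 21.1 ÷ 1.526² = 9.06
Step -1: 21.1 ÷ 1.526 = 13.83
Step 0: 21.1px
Step 1: 21.1 × 1.526 = 32.20
Step 2: 21.1 × 1.526² = 49.14
Step 3: 21.1 × 1.526³ = 74.98
Step 4: 21.1 × 1.526⁴ = 114.42

9.06px, 13.83px, 21.10px, 32.20px, 49.14px, 74.98px, 114.42px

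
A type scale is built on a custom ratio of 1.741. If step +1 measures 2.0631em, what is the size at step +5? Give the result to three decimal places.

2.0631 × 1.741⁴ = 2.0631 × 9.18745 ≈ 18.955

18.955em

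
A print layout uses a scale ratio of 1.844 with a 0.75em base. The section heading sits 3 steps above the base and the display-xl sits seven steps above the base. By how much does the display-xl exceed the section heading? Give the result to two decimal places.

49.67em

Step 3: 0.75 × 1.844³ = 4.7027em
Step 7: 0.75 × 1.844⁷ = 54.3735em
Difference: 54.3735 − 4.7027 = 49.6708em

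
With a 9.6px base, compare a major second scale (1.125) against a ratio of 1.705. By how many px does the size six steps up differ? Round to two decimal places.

Major second: 9.6 × 1.125⁶ = 19.4620px
At 1.705: 9.6 × 1.705⁶ = 235.8400px
Difference: 235.8400 − 19.4620 = 216.3780px

216.38px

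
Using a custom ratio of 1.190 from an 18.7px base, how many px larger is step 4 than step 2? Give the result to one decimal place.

11.0px

Step 2: 18.7 × 1.190² = 26.481px
Step 4: 18.7 × 1.190⁴ = 37.500px
Difference: 37.500 − 26.481 = 11.019px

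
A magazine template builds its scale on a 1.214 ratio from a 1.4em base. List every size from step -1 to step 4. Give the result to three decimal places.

1.153em, 1.400em, 1.700em, 2.063em, 2.505em, 3.041em

Step -1: 1.4 ÷ 1.214 = 1.153
Step 0: 1.4em
Step 1: 1.4 × 1.214 = 1.700
Step 2: 1.4 × 1.214² = 2.063
Step 3: 1.4 × 1.214³ = 2.505
Step 4: 1.4 × 1.214⁴ = 3.041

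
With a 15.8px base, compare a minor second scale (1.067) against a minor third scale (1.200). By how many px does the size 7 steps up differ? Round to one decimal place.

Minor second: 15.8 × 1.067⁷ = 24.878px
Minor third: 15.8 × 1.200⁷ = 56.614px
Difference: 56.614 − 24.878 = 31.736px

31.7px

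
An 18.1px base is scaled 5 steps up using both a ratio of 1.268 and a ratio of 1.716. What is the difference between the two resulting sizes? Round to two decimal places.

At 1.268: 18.1 × 1.268⁵ = 59.3301px
At 1.716: 18.1 × 1.716⁵ = 269.3178px
Difference: 269.3178 − 59.3301 = 209.9877px

209.99px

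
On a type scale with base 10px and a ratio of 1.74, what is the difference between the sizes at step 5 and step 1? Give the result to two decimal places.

Step 1: 10.0 × 1.74 = 17.4000px
Step 5: 10.0 × 1.74⁵ = 159.4947px
Difference: 159.4947 − 17.4000 = 142.0947px

142.09px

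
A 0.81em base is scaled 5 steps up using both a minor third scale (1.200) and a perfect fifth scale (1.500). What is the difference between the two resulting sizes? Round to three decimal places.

4.135em

Minor third: 0.81 × 1.200⁵ = 2.01554em
Perfect fifth: 0.81 × 1.500⁵ = 6.15094em
Difference: 6.15094 − 2.01554 = 4.13540em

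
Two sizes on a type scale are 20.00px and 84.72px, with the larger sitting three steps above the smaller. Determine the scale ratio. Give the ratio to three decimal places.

r³ = 84.72 / 20.00, so r = (84.72/20.00)^(1/3).
r = 4.2360^(1/3) ≈ 1.6180

1.618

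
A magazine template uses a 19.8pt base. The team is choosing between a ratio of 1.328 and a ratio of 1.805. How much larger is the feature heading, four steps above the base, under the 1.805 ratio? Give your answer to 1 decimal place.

At 1.328: 19.8 × 1.328⁴ = 61.583pt
At 1.805: 19.8 × 1.805⁴ = 210.172pt
Difference: 210.172 − 61.583 = 148.589pt

148.6pt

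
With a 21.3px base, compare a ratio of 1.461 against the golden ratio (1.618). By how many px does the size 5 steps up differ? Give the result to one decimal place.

94.4px

At 1.461: 21.3 × 1.461⁵ = 141.785px
Golden ratio: 21.3 × 1.618⁵ = 236.196px
Difference: 236.196 − 141.785 = 94.411px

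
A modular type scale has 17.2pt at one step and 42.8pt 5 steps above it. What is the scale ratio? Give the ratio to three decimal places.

The ratio satisfies 17.2 × r⁵ = 42.8, so r = (42.8 / 17.2)^(1/5).
r = 2.4884^(1/5) ≈ 1.2000

1.200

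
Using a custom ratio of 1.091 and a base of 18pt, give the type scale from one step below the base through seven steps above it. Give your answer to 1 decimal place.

16.5pt, 18.0pt, 19.6pt, 21.4pt, 23.4pt, 25.5pt, 27.8pt, 30.4pt, 33.1pt

Step -1: 18.0 ÷ 1.091 = 16.5
Step 0: 18pt
Step 1: 18.0 × 1.091 = 19.6
Step 2: 18.0 × 1.091² = 21.4
Step 3: 18.0 × 1.091³ = 23.4
Step 4: 18.0 × 1.091⁴ = 25.5
Step 5: 18.0 × 1.091⁵ = 27.8
Step 6: 18.0 × 1.091⁶ = 30.4
Step 7: 18.0 × 1.091⁷ = 33.1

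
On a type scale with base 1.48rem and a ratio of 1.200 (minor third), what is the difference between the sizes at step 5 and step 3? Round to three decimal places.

Step 3: 1.48 × 1.200³ = 2.55744rem
Step 5: 1.48 × 1.200⁵ = 3.68271rem
Difference: 3.68271 − 2.55744 = 1.12527rem

1.125rem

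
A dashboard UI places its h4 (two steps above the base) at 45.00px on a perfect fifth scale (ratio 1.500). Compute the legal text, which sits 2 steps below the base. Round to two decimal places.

45.00 ÷ 1.500⁴ = 45.00 ÷ 5.06250 ≈ 8.889

8.89px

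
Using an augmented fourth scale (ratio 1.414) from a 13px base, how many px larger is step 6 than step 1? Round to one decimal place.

Step 1: 13.0 × 1.414 = 18.382px
Step 6: 13.0 × 1.414⁶ = 103.906px
Difference: 103.906 − 18.382 = 85.524px

85.5px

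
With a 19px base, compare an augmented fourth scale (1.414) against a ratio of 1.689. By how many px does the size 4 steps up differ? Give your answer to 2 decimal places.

78.67px

Augmented fourth: 19.0 × 1.414⁴ = 75.9541px
At 1.689: 19.0 × 1.689⁴ = 154.6223px
Difference: 154.6223 − 75.9541 = 78.6682px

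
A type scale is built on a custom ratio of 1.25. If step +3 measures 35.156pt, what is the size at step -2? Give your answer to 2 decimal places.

Moving from step +3 to step -2 is 5 steps down, so divide by r⁵.
35.156 ÷ 1.25⁵ = 35.156 ÷ 3.05176 ≈ 11.520

11.52pt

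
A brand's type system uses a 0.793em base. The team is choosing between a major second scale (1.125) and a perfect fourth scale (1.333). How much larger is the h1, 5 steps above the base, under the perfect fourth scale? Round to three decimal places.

1.909em

Major second: 0.793 × 1.125⁵ = 1.42901em
Perfect fourth: 0.793 × 1.333⁵ = 3.33752em
Difference: 3.33752 − 1.42901 = 1.90851em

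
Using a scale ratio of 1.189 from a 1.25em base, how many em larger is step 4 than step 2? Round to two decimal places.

Step 2: 1.25 × 1.189² = 1.7672em
Step 4: 1.25 × 1.189⁴ = 2.4983em
Difference: 2.4983 − 1.7672 = 0.7311em

0.73em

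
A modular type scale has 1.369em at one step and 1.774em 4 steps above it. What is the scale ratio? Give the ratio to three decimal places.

The ratio satisfies 1.369 × r⁴ = 1.774, so r = (1.774 / 1.369)^(1/4).
r = 1.2958^(1/4) ≈ 1.0669

1.067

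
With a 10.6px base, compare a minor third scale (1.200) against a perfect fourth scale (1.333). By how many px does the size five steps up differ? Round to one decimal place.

18.2px

Minor third: 10.6 × 1.200⁵ = 26.376px
Perfect fourth: 10.6 × 1.333⁵ = 44.613px
Difference: 44.613 − 26.376 = 18.237px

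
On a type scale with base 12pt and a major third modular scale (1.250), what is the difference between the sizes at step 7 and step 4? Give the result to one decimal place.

27.9pt

Step 4: 12.0 × 1.250⁴ = 29.297pt
Step 7: 12.0 × 1.250⁷ = 57.220pt
Difference: 57.220 − 29.297 = 27.923pt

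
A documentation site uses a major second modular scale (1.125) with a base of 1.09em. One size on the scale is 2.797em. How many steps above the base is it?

1.125ⁿ = 2.797 / 1.09 = 2.5661
n = ln(2.5661) / ln(1.125) = 0.9424 / 0.1178 ≈ 8.00

8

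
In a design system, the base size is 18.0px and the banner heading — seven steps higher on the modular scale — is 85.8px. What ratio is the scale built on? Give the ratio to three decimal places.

1.250

r⁷ = 85.8 / 18.0, so r = (85.8/18.0)^(1/7).
r = 4.7667^(1/7) ≈ 1.2499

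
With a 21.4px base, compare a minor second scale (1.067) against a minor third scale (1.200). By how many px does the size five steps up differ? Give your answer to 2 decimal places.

23.65px

Minor second: 21.4 × 1.067⁵ = 29.5962px
Minor third: 21.4 × 1.200⁵ = 53.2500px
Difference: 53.2500 − 29.5962 = 23.6538px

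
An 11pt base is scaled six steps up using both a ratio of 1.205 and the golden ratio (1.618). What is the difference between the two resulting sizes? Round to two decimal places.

At 1.205: 11.0 × 1.205⁶ = 33.6756pt
Golden ratio: 11.0 × 1.618⁶ = 197.3621pt
Difference: 197.3621 − 33.6756 = 163.6865pt

163.69pt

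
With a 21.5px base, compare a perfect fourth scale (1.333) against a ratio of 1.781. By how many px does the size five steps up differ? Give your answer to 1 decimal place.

294.8px

Perfect fourth: 21.5 × 1.333⁵ = 90.488px
At 1.781: 21.5 × 1.781⁵ = 385.264px
Difference: 385.264 − 90.488 = 294.776px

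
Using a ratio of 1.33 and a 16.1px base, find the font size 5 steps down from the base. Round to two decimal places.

A modular type scale is a geometric sequence: sizeₙ = base × rⁿ.
16.1 ÷ 1.33⁵ = 16.1 ÷ 4.16158 ≈ 3.87

3.87px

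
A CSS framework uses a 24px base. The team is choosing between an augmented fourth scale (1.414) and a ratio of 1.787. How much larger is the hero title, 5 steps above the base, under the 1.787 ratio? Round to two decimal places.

301.69px

Augmented fourth: 24.0 × 1.414⁵ = 135.6620px
At 1.787: 24.0 × 1.787⁵ = 437.3549px
Difference: 437.3549 − 135.6620 = 301.6929px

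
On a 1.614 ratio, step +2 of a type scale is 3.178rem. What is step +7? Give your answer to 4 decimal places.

3.178 × 1.614⁵ = 3.178 × 10.95261 ≈ 34.8074

34.8074rem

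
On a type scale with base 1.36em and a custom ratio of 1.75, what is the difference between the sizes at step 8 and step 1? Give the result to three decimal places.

117.251em

Step 1: 1.36 × 1.75 = 2.38000em
Step 8: 1.36 × 1.75⁸ = 119.63088em
Difference: 119.63088 − 2.38000 = 117.25088em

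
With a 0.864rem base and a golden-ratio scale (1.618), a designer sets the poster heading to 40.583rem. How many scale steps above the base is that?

1.618ⁿ = 40.583 / 0.864 = 46.9711
n = ln(46.9711) / ln(1.618) = 3.8495 / 0.4812 ≈ 8.00

8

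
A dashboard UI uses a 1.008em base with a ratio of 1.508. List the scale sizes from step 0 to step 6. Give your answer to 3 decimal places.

1.008em, 1.520em, 2.292em, 3.457em, 5.213em, 7.861em, 11.854em

Step 0: 1.008em
Step 1: 1.008 × 1.508 = 1.520
Step 2: 1.008 × 1.508² = 2.292
Step 3: 1.008 × 1.508³ = 3.457
Step 4: 1.008 × 1.508⁴ = 5.213
Step 5: 1.008 × 1.508⁵ = 7.861
Step 6: 1.008 × 1.508⁶ = 11.854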